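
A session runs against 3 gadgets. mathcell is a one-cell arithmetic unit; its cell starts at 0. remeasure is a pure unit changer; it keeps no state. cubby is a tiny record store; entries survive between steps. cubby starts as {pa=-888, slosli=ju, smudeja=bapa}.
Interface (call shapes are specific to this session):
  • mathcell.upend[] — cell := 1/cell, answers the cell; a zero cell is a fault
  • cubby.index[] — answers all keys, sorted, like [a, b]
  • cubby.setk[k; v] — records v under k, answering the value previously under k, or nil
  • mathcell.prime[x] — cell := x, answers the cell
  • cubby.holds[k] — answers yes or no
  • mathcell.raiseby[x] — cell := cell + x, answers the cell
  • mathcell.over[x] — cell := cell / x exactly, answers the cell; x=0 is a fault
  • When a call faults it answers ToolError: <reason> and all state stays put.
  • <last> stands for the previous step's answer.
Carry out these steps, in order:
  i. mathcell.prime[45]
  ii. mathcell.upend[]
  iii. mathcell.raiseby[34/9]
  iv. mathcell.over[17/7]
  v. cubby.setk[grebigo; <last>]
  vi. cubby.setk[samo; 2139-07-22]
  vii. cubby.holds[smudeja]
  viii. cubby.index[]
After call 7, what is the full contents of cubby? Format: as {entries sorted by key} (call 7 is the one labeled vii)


Answer: {grebigo=133/85, pa=-888, samo=2139-07-22, slosli=ju, smudeja=bapa}

Derivation:
Act: prime[x→45]
Obs: 45
Act: upend[]
Obs: 1/45
Act: raiseby[x→34/9]
Obs: 19/5
Act: over[x→17/7]
Obs: 133/85
Act: setk[k→grebigo; v→<last>]
Obs: nil
Act: setk[k→samo; v→2139-07-22]
Obs: nil
Act: holds[k→smudeja]
Obs: yes
Act: index[]
Obs: [grebigo, pa, samo, slosli, smudeja]


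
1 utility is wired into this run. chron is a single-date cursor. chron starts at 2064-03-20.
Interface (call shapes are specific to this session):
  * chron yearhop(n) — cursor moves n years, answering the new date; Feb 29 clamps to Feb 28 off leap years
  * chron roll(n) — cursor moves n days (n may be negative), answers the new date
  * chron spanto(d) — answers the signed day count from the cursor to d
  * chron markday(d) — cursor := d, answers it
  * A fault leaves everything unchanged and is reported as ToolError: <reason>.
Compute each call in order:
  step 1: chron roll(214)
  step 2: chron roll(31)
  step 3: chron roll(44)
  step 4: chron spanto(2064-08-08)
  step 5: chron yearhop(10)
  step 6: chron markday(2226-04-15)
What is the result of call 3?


Answer: 2065-01-03

Derivation:
$ chron roll n→214
  2064-10-20
$ chron roll n→31
  2064-11-20
$ chron roll n→44
  2065-01-03
$ chron spanto d→2064-08-08
  -148
$ chron yearhop n→10
  2075-01-03
$ chron markday d→2226-04-15
  2226-04-15


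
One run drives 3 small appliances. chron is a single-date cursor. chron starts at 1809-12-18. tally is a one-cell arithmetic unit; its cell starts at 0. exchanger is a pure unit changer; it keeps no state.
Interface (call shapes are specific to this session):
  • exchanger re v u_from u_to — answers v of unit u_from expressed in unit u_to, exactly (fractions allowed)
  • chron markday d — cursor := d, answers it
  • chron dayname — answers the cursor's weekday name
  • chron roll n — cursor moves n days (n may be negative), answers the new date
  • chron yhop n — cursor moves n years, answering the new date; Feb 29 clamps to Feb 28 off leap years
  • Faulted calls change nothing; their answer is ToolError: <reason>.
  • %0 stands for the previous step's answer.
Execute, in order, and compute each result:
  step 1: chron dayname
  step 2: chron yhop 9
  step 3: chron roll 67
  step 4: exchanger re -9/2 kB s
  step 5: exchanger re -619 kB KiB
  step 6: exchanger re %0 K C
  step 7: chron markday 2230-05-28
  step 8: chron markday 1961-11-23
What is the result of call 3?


Answer: 1819-02-23

Derivation:
I call chron dayname(): Monday.
Invoking chron yhop passing n=9, and see 1818-12-18.
I run chron roll passing n=67: 1819-02-23.
I run exchanger re passing v=-9/2, u_from=kB, u_to=s, which returns ToolError: incompatible units.
Next I call exchanger re passing v=-619, u_from=kB, u_to=KiB, giving -77375/128.
Next I call exchanger re passing v=%0, u_from=K, u_to=C, — result: -561691/640.
I call chron markday passing d=2230-05-28, and see 2230-05-28.
Calling chron markday passing d=1961-11-23, and get 1961-11-23.


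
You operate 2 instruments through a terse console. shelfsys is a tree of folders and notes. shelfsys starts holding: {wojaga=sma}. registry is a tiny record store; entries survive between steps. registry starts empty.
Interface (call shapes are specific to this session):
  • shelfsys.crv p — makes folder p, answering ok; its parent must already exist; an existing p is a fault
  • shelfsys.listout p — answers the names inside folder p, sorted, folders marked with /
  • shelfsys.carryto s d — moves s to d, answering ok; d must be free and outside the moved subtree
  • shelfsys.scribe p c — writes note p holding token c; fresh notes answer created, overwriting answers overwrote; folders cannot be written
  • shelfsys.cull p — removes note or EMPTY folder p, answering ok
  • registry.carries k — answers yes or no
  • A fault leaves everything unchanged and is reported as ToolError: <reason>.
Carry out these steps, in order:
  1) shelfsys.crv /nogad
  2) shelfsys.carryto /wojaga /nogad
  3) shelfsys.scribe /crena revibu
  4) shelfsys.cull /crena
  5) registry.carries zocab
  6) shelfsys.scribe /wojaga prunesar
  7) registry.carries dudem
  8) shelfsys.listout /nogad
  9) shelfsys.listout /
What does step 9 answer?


Answer: [nogad/, wojaga]

Derivation:
Do: shelfsys.crv[p: /nogad]
See: ok
Do: shelfsys.carryto[s: /wojaga; d: /nogad]
See: ToolError: exists
Do: shelfsys.scribe[p: /crena; c: revibu]
See: created
Do: shelfsys.cull[p: /crena]
See: ok
Do: registry.carries[k: zocab]
See: no
Do: shelfsys.scribe[p: /wojaga; c: prunesar]
See: overwrote
Do: registry.carries[k: dudem]
See: no
Do: shelfsys.listout[p: /nogad]
See: []
Do: shelfsys.listout[p: /]
See: [nogad/, wojaga]


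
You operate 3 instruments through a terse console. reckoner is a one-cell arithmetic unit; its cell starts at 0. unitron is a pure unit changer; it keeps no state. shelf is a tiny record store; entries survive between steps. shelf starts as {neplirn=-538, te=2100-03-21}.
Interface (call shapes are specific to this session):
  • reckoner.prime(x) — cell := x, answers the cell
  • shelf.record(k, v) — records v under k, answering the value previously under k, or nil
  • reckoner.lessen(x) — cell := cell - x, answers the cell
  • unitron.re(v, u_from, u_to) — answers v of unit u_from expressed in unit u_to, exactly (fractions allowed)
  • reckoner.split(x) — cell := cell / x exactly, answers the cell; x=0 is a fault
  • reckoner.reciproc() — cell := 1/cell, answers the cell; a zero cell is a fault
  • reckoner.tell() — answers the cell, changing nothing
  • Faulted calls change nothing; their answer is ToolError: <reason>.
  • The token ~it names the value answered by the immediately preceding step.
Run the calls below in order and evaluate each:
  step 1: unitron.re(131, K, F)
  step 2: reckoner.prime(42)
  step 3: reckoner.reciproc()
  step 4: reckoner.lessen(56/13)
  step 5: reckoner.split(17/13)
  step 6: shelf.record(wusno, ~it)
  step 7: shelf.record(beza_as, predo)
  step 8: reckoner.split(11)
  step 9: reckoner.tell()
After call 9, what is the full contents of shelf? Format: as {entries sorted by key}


Answer: {beza_as=predo, neplirn=-538, te=2100-03-21, wusno=-2339/714}

Derivation:
;; re(v='131', u_from='K', u_to='F') ~> -22387/100
;; prime(x='42') ~> 42
;; reciproc() ~> 1/42
;; lessen(x='56/13') ~> -2339/546
;; split(x='17/13') ~> -2339/714
;; record(k='wusno', v='~it') ~> nil
;; record(k='beza_as', v='predo') ~> nil
;; split(x='11') ~> -2339/7854
;; tell() ~> -2339/7854


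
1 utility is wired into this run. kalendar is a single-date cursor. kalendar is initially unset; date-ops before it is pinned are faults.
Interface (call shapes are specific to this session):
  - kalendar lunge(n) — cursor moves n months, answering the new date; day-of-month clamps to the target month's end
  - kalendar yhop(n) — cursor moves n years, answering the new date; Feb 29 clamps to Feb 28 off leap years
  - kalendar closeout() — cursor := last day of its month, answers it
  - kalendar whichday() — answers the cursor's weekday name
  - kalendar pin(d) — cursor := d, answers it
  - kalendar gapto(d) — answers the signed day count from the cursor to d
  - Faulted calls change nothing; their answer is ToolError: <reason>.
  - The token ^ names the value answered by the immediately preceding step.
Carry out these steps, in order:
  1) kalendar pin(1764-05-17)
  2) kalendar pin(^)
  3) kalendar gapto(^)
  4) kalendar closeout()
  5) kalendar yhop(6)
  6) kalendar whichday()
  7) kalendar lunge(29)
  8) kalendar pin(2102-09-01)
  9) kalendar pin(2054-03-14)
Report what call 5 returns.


Answer: 1770-05-31

Derivation:
Act: kalendar pin[d: 1764-05-17]
Obs: 1764-05-17
Act: kalendar pin[d: ^]
Obs: 1764-05-17
Act: kalendar gapto[d: ^]
Obs: 0
Act: kalendar closeout[]
Obs: 1764-05-31
Act: kalendar yhop[n: 6]
Obs: 1770-05-31
Act: kalendar whichday[]
Obs: Thursday
Act: kalendar lunge[n: 29]
Obs: 1772-10-31
Act: kalendar pin[d: 2102-09-01]
Obs: 2102-09-01
Act: kalendar pin[d: 2054-03-14]
Obs: 2054-03-14


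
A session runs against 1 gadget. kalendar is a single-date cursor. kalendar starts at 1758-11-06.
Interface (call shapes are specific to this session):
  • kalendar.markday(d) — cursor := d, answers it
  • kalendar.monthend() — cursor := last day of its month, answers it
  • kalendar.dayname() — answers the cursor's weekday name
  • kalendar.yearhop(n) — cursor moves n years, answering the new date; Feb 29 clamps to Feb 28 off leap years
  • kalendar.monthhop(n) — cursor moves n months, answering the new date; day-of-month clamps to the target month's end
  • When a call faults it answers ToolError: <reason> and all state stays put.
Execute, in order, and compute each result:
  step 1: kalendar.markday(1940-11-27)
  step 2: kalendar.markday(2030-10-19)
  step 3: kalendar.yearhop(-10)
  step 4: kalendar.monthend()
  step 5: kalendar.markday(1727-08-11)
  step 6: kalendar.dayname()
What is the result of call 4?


Answer: 2020-10-31

Derivation:
==> kalendar.markday(1940-11-27)
<== 1940-11-27
==> kalendar.markday(2030-10-19)
<== 2030-10-19
==> kalendar.yearhop(-10)
<== 2020-10-19
==> kalendar.monthend()
<== 2020-10-31
==> kalendar.markday(1727-08-11)
<== 1727-08-11
==> kalendar.dayname()
<== Monday


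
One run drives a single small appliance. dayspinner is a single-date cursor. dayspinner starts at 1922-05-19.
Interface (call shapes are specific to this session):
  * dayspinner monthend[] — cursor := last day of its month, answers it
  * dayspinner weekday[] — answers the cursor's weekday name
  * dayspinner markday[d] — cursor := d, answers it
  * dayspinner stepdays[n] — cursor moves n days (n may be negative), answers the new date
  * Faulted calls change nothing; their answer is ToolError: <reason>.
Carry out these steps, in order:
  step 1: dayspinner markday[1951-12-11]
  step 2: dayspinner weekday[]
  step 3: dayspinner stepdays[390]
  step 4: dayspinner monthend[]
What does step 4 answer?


Next I call dayspinner markday passing d='1951-12-11': 1951-12-11.
Next I call dayspinner weekday(), giving Tuesday.
Then dayspinner stepdays passing n='390', yielding 1953-01-04.
I try dayspinner monthend, which returns 1953-01-31.

Answer: 1953-01-31


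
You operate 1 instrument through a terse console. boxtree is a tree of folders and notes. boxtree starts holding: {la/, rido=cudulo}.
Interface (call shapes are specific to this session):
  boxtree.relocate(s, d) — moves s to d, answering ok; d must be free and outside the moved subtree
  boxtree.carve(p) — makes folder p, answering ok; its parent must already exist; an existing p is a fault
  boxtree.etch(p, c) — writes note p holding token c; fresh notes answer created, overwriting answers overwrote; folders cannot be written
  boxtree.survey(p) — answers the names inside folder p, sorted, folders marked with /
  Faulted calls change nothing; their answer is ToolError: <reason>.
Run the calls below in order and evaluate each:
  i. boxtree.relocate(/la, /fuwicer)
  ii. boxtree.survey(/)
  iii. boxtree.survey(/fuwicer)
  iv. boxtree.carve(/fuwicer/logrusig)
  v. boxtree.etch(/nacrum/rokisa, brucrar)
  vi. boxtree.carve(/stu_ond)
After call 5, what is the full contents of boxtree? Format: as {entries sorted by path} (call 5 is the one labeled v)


Answer: {fuwicer/, fuwicer/logrusig/, rido=cudulo}

Derivation:
I invoke boxtree.relocate passing /la, /fuwicer: ok.
Calling boxtree.survey passing /, — result: [fuwicer/, rido].
I invoke boxtree.survey passing /fuwicer, giving [].
Calling boxtree.carve passing /fuwicer/logrusig, yielding ok.
Invoking boxtree.etch passing /nacrum/rokisa, brucrar, giving ToolError: no parent.
I run boxtree.carve passing /stu_ond, → ok.


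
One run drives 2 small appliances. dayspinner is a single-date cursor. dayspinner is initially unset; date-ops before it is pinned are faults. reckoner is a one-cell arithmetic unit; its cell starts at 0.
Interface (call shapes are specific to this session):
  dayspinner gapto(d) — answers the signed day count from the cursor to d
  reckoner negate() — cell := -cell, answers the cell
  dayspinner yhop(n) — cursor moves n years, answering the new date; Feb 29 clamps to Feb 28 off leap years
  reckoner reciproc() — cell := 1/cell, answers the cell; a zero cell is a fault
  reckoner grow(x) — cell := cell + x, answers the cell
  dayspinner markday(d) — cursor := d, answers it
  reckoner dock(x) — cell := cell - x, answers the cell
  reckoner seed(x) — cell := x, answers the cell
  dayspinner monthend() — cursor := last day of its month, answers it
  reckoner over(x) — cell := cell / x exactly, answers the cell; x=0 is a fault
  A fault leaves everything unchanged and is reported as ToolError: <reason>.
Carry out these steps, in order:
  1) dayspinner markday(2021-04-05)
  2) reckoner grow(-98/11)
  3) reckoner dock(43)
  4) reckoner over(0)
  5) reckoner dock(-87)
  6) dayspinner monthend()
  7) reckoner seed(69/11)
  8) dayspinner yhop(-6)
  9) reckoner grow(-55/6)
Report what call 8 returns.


Answer: 2015-04-30

Derivation:
→ dayspinner markday(d='2021-04-05')
← 2021-04-05
→ reckoner grow(x='-98/11')
← -98/11
→ reckoner dock(x='43')
← -571/11
→ reckoner over(x='0')
← ToolError: division by zero
→ reckoner dock(x='-87')
← 386/11
→ dayspinner monthend()
← 2021-04-30
→ reckoner seed(x='69/11')
← 69/11
→ dayspinner yhop(n='-6')
← 2015-04-30
→ reckoner grow(x='-55/6')
← -191/66


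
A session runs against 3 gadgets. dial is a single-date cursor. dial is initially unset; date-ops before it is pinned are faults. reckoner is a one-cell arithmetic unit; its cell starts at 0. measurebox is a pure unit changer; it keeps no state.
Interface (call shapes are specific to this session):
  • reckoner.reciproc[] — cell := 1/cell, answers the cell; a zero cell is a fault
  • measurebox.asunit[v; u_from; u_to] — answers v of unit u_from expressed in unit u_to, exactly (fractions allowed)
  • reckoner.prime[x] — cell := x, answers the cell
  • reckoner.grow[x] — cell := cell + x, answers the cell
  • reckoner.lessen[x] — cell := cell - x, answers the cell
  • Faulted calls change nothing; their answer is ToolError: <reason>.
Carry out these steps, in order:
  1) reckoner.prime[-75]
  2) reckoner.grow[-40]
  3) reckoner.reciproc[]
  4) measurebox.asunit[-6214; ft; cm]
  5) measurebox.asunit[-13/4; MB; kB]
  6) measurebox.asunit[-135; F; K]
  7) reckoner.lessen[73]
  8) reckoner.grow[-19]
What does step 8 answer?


Answer: -10581/115

Derivation:
Do: reckoner.prime[x→-75]
See: -75
Do: reckoner.grow[x→-40]
See: -115
Do: reckoner.reciproc[]
See: -1/115
Do: measurebox.asunit[v→-6214; u_from→ft; u_to→cm]
See: -4735068/25
Do: measurebox.asunit[v→-13/4; u_from→MB; u_to→kB]
See: -3250
Do: measurebox.asunit[v→-135; u_from→F; u_to→K]
See: 32467/180
Do: reckoner.lessen[x→73]
See: -8396/115
Do: reckoner.grow[x→-19]
See: -10581/115


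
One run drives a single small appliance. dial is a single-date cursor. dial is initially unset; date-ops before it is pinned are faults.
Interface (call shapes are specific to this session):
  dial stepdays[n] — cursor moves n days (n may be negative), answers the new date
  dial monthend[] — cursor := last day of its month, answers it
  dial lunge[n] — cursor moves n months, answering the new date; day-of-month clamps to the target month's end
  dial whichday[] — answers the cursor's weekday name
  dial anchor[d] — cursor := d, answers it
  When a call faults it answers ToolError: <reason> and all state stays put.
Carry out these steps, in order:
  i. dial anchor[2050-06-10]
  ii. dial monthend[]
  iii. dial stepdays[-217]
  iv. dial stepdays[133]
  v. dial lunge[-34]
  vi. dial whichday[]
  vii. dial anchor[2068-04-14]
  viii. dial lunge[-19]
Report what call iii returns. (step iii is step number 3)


→ dial anchor(d: 2050-06-10)
← 2050-06-10
→ dial monthend()
← 2050-06-30
→ dial stepdays(n: -217)
← 2049-11-25
→ dial stepdays(n: 133)
← 2050-04-07
→ dial lunge(n: -34)
← 2047-06-07
→ dial whichday()
← Friday
→ dial anchor(d: 2068-04-14)
← 2068-04-14
→ dial lunge(n: -19)
← 2066-09-14

Answer: 2049-11-25


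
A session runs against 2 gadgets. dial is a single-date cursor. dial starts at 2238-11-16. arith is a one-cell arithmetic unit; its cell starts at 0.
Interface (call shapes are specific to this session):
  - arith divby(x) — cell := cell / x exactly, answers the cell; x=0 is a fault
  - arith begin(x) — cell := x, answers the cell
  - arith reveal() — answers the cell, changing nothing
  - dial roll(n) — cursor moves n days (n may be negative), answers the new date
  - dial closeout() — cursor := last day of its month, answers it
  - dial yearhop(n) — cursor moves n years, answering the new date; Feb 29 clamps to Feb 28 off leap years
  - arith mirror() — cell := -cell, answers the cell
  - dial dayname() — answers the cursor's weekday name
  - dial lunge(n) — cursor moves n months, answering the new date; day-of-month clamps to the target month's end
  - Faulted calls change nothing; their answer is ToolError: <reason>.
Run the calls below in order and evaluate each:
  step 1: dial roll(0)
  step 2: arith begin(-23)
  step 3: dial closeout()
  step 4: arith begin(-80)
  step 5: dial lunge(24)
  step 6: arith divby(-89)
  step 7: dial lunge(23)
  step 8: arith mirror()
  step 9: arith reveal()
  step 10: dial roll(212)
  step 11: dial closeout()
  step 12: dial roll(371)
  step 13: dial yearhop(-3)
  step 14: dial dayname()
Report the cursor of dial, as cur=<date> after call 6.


CALL dial roll[0]
RET  2238-11-16
CALL arith begin[-23]
RET  -23
CALL dial closeout[]
RET  2238-11-30
CALL arith begin[-80]
RET  -80
CALL dial lunge[24]
RET  2240-11-30
CALL arith divby[-89]
RET  80/89
CALL dial lunge[23]
RET  2242-10-30
CALL arith mirror[]
RET  -80/89
CALL arith reveal[]
RET  -80/89
CALL dial roll[212]
RET  2243-05-30
CALL dial closeout[]
RET  2243-05-31
CALL dial roll[371]
RET  2244-06-05
CALL dial yearhop[-3]
RET  2241-06-05
CALL dial dayname[]
RET  Saturday

Answer: cur=2240-11-30


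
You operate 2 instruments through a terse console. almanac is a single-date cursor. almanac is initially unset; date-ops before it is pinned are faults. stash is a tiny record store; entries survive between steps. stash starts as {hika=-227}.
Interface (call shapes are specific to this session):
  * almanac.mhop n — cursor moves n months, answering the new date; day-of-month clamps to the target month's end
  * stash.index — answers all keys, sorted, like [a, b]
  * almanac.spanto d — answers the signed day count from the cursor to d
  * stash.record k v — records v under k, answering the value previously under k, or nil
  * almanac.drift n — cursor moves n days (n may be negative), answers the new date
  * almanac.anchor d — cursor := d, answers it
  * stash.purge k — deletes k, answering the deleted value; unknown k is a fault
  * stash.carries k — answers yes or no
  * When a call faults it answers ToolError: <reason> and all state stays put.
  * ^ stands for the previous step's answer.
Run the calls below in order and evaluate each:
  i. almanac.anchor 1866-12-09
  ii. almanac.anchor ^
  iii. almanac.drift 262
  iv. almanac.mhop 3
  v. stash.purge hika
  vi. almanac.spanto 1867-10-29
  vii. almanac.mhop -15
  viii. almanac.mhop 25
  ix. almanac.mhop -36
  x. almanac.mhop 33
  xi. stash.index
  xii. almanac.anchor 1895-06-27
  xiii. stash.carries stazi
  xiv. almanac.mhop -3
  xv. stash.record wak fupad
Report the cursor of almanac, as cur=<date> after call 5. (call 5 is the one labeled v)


Answer: cur=1867-11-28

Derivation:
CALL almanac.anchor[d='1866-12-09']
RET  1866-12-09
CALL almanac.anchor[d='^']
RET  1866-12-09
CALL almanac.drift[n='262']
RET  1867-08-28
CALL almanac.mhop[n='3']
RET  1867-11-28
CALL stash.purge[k='hika']
RET  -227
CALL almanac.spanto[d='1867-10-29']
RET  -30
CALL almanac.mhop[n='-15']
RET  1866-08-28
CALL almanac.mhop[n='25']
RET  1868-09-28
CALL almanac.mhop[n='-36']
RET  1865-09-28
CALL almanac.mhop[n='33']
RET  1868-06-28
CALL stash.index[]
RET  []
CALL almanac.anchor[d='1895-06-27']
RET  1895-06-27
CALL stash.carries[k='stazi']
RET  no
CALL almanac.mhop[n='-3']
RET  1895-03-27
CALL stash.record[k='wak'; v='fupad']
RET  nil


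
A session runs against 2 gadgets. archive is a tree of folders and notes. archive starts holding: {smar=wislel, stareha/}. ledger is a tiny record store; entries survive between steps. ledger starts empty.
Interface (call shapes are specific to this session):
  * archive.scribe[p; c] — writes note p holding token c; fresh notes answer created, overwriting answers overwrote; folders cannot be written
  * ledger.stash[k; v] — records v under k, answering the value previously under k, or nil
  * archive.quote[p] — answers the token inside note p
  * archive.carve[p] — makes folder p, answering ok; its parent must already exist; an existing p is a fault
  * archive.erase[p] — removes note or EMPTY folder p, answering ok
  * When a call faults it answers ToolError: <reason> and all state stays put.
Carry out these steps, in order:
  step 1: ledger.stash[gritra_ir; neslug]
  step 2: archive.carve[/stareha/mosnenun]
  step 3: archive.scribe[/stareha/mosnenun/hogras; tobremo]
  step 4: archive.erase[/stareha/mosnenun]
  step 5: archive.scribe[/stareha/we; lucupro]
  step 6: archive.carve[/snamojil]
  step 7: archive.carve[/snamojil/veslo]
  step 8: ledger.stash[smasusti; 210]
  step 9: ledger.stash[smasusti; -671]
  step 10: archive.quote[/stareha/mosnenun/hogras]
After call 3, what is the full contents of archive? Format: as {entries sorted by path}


Answer: {smar=wislel, stareha/, stareha/mosnenun/, stareha/mosnenun/hogras=tobremo}

Derivation:
I invoke stash passing k→gritra_ir, v→neslug, and get nil.
I try carve passing p→/stareha/mosnenun, giving ok.
Invoking scribe passing p→/stareha/mosnenun/hogras, c→tobremo, → created.
I invoke erase passing p→/stareha/mosnenun, yielding ToolError: not empty.
Invoking scribe passing p→/stareha/we, c→lucupro, → created.
Now I run carve passing p→/snamojil, — result: ok.
Next I call carve passing p→/snamojil/veslo, and get ok.
I invoke stash passing k→smasusti, v→210, and observe nil.
I try stash passing k→smasusti, v→-671, and observe 210.
I call quote passing p→/stareha/mosnenun/hogras, which returns tobremo.


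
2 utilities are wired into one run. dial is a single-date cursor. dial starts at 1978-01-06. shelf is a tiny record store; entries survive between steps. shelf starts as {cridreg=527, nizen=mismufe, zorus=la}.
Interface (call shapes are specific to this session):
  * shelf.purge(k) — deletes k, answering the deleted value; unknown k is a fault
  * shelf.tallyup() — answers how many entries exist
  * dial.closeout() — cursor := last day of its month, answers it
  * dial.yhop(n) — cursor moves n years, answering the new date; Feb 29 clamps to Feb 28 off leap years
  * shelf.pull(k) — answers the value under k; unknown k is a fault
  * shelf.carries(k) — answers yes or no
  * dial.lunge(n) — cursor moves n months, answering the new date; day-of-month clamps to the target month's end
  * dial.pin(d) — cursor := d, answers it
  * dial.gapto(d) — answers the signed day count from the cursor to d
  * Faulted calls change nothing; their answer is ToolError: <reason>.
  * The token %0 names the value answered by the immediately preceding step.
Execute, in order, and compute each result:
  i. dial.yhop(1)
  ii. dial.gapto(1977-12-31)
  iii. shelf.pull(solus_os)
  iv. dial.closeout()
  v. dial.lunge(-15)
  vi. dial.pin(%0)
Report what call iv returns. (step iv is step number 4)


Now I run dial.yhop on 1, giving 1979-01-06.
I invoke dial.gapto on 1977-12-31, which returns -371.
Next I call shelf.pull on solus_os, and observe ToolError: no such key solus_os.
I use dial.closeout, and observe 1979-01-31.
Now I run dial.lunge on -15, and get 1977-10-31.
Using dial.pin on %0, and observe 1977-10-31.

Answer: 1979-01-31


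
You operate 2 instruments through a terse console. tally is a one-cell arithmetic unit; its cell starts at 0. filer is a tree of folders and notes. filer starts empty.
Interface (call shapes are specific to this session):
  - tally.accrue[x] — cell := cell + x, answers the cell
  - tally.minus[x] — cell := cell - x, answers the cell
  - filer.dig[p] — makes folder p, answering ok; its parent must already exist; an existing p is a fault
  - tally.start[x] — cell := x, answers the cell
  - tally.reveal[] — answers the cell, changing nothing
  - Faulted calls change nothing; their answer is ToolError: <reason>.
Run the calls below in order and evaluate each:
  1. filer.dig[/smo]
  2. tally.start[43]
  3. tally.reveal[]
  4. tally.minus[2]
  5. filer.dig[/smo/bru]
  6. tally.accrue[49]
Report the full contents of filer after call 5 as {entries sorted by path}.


Answer: {smo/, smo/bru/}

Derivation:
[in] filer.dig p: /smo
  ok
[in] tally.start x: 43
  43
[in] tally.reveal
  43
[in] tally.minus x: 2
  41
[in] filer.dig p: /smo/bru
  ok
[in] tally.accrue x: 49
  90


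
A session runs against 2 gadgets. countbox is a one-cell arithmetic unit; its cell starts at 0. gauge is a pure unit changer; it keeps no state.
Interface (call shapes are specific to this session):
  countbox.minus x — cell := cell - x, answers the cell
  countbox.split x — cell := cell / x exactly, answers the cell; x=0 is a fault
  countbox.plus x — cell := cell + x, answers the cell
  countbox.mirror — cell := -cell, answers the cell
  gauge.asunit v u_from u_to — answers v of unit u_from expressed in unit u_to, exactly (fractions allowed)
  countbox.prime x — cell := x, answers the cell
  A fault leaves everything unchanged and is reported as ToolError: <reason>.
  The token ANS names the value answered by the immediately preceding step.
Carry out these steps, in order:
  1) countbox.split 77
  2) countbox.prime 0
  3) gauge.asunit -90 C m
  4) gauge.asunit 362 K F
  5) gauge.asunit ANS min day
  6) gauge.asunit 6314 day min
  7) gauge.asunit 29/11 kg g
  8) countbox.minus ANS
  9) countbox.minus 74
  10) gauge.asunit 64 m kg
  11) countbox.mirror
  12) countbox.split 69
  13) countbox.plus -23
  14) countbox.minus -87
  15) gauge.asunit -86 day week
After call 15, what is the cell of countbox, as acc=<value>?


Answer: acc=26130/253

Derivation:
→ split(x=77)
← 0
→ prime(x=0)
← 0
→ asunit(v=-90, u_from=C, u_to=m)
← ToolError: incompatible units
→ asunit(v=362, u_from=K, u_to=F)
← 19193/100
→ asunit(v=ANS, u_from=min, u_to=day)
← 19193/144000
→ asunit(v=6314, u_from=day, u_to=min)
← 9092160
→ asunit(v=29/11, u_from=kg, u_to=g)
← 29000/11
→ minus(x=ANS)
← -29000/11
→ minus(x=74)
← -29814/11
→ asunit(v=64, u_from=m, u_to=kg)
← ToolError: incompatible units
→ mirror()
← 29814/11
→ split(x=69)
← 9938/253
→ plus(x=-23)
← 4119/253
→ minus(x=-87)
← 26130/253
→ asunit(v=-86, u_from=day, u_to=week)
← -86/7


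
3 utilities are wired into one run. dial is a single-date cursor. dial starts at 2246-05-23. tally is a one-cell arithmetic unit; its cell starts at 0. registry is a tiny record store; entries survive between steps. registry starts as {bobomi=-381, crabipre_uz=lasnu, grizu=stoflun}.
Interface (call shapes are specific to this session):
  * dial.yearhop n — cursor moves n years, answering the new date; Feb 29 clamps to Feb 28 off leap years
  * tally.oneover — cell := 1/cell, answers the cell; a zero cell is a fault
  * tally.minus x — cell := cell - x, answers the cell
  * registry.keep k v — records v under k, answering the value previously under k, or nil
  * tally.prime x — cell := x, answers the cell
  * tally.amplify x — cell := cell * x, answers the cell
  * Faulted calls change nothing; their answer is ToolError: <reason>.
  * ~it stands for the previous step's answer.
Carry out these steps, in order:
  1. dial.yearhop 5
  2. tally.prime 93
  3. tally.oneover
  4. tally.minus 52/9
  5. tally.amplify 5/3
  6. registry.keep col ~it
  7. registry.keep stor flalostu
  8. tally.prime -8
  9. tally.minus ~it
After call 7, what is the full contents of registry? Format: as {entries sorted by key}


Answer: {bobomi=-381, col=-8045/837, crabipre_uz=lasnu, grizu=stoflun, stor=flalostu}

Derivation:
> yearhop n=5
= 2251-05-23
> prime x=93
= 93
> oneover
= 1/93
> minus x=52/9
= -1609/279
> amplify x=5/3
= -8045/837
> keep k=col v=~it
= nil
> keep k=stor v=flalostu
= nil
> prime x=-8
= -8
> minus x=~it
= 0


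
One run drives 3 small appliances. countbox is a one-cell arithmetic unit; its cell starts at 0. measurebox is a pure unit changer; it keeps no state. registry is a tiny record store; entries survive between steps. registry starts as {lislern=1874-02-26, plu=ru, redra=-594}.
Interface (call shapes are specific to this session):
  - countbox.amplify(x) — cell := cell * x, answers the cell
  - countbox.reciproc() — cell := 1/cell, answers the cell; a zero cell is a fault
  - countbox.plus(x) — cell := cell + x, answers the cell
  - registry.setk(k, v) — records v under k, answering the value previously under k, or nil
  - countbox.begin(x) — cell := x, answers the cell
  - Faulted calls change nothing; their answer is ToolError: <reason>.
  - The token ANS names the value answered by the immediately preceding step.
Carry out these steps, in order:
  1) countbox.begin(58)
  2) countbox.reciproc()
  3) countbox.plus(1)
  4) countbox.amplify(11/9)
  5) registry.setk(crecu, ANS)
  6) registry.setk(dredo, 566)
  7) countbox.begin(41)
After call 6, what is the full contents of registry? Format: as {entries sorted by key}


Answer: {crecu=649/522, dredo=566, lislern=1874-02-26, plu=ru, redra=-594}

Derivation:
I try countbox.begin with x=58, and observe 58.
Calling countbox.reciproc, yielding 1/58.
I try countbox.plus with x=1, yielding 59/58.
Then countbox.amplify with x=11/9, and see 649/522.
Calling registry.setk with k=crecu, v=ANS, → nil.
Invoking registry.setk with k=dredo, v=566, and observe nil.
Now I run countbox.begin with x=41, and see 41.


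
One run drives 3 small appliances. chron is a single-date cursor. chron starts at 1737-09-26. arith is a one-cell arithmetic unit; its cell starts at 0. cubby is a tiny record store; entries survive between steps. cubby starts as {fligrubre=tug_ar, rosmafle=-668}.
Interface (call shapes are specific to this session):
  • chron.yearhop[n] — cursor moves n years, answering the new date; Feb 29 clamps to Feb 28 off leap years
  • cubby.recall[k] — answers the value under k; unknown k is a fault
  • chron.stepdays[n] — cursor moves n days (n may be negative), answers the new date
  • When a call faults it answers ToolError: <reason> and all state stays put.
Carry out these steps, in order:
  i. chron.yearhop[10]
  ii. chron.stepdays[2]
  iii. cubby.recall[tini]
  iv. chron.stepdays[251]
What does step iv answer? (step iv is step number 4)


Do: chron.yearhop[n='10']
See: 1747-09-26
Do: chron.stepdays[n='2']
See: 1747-09-28
Do: cubby.recall[k='tini']
See: ToolError: no such key tini
Do: chron.stepdays[n='251']
See: 1748-06-05

Answer: 1748-06-05


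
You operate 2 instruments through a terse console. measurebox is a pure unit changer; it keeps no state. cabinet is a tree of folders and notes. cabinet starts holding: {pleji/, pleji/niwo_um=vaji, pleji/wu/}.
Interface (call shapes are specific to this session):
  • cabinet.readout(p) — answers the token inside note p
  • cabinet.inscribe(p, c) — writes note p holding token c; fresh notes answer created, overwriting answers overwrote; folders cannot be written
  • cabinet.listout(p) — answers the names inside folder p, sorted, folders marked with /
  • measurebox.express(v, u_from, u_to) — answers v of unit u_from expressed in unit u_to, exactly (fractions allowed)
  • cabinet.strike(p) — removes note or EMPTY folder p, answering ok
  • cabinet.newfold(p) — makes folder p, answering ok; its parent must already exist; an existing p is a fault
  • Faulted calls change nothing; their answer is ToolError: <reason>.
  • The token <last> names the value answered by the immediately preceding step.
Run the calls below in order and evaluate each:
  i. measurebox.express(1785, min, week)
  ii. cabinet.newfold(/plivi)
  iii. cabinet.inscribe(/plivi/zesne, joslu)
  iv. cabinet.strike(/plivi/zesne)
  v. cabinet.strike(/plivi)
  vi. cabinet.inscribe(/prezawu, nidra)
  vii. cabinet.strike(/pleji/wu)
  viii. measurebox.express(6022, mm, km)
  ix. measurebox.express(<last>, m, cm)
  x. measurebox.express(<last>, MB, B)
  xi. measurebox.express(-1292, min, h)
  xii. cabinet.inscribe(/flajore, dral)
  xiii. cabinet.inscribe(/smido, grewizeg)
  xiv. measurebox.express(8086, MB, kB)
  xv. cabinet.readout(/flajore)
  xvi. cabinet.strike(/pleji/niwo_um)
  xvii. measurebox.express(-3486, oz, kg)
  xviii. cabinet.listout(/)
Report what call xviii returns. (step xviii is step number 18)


Answer: [flajore, pleji/, prezawu, smido]

Derivation:
Next I call measurebox.express on 1785, min, week, and observe 17/96.
Invoking cabinet.newfold on /plivi: ok.
I call cabinet.inscribe on /plivi/zesne, joslu, which returns created.
Calling cabinet.strike on /plivi/zesne, giving ok.
I run cabinet.strike on /plivi, which returns ok.
I run cabinet.inscribe on /prezawu, nidra: created.
Now I run cabinet.strike on /pleji/wu, → ok.
Calling measurebox.express on 6022, mm, km, giving 3011/500000.
Calling measurebox.express on <last>, m, cm, giving 3011/5000.
Next I call measurebox.express on <last>, MB, B, and get 602200.
Using measurebox.express on -1292, min, h, which returns -323/15.
Then cabinet.inscribe on /flajore, dral, and see created.
I use cabinet.inscribe on /smido, grewizeg, and get created.
Now I run measurebox.express on 8086, MB, kB, and see 8086000.
I try cabinet.readout on /flajore, and see dral.
I use cabinet.strike on /pleji/niwo_um, → ok.
Invoking measurebox.express on -3486, oz, kg: -79061150091/800000000.
Now I run cabinet.listout on /, → [flajore, pleji/, prezawu, smido].


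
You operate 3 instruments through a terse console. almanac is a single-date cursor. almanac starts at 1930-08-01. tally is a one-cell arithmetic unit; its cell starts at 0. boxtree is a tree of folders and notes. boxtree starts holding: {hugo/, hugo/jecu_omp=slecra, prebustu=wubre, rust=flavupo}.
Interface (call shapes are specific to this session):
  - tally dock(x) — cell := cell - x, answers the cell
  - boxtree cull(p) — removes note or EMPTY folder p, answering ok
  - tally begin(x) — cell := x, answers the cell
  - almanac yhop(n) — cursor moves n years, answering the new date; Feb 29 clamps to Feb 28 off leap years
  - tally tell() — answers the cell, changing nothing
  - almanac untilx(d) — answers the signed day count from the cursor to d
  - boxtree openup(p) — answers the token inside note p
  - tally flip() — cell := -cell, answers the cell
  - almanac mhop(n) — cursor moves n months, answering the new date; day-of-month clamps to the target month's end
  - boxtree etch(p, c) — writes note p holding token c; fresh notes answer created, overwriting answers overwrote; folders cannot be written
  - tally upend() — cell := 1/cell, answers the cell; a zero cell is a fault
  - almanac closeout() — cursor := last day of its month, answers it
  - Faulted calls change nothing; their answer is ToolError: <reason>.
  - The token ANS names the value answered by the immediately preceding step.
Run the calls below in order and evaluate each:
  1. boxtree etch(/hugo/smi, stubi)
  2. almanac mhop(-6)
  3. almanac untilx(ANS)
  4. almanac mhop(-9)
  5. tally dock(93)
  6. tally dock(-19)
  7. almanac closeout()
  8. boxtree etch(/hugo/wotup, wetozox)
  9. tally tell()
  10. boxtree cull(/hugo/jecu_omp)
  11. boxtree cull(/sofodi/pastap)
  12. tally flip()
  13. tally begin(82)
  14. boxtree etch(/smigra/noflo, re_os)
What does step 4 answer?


% boxtree etch(p: /hugo/smi, c: stubi) == created
% almanac mhop(n: -6) == 1930-02-01
% almanac untilx(d: ANS) == 0
% almanac mhop(n: -9) == 1929-05-01
% tally dock(x: 93) == -93
% tally dock(x: -19) == -74
% almanac closeout() == 1929-05-31
% boxtree etch(p: /hugo/wotup, c: wetozox) == created
% tally tell() == -74
% boxtree cull(p: /hugo/jecu_omp) == ok
% boxtree cull(p: /sofodi/pastap) == ToolError: not found
% tally flip() == 74
% tally begin(x: 82) == 82
% boxtree etch(p: /smigra/noflo, c: re_os) == ToolError: no parent

Answer: 1929-05-01


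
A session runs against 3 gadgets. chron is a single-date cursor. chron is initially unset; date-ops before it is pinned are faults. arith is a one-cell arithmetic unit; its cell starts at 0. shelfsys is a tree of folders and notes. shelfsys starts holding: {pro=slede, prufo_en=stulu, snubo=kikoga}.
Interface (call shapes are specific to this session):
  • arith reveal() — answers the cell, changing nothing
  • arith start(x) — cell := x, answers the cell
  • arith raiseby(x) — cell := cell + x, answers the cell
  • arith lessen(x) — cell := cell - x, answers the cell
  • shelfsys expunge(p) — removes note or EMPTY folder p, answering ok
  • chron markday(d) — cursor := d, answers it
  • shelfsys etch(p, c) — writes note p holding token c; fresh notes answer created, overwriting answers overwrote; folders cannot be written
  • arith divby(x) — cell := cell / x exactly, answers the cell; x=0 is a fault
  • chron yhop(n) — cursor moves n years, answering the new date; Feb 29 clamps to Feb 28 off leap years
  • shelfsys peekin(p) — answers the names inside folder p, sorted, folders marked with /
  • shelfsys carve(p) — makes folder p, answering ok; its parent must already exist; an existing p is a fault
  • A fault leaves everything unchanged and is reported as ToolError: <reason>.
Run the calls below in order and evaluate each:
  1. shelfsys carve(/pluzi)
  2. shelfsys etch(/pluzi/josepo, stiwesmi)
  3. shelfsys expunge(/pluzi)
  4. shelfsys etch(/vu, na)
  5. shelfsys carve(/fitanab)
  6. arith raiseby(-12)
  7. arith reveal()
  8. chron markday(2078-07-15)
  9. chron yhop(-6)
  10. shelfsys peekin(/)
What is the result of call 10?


% shelfsys carve p='/pluzi'
  ok
% shelfsys etch p='/pluzi/josepo' c='stiwesmi'
  created
% shelfsys expunge p='/pluzi'
  ToolError: not empty
% shelfsys etch p='/vu' c='na'
  created
% shelfsys carve p='/fitanab'
  ok
% arith raiseby x='-12'
  -12
% arith reveal
  -12
% chron markday d='2078-07-15'
  2078-07-15
% chron yhop n='-6'
  2072-07-15
% shelfsys peekin p='/'
  [fitanab/, pluzi/, pro, prufo_en, snubo, vu]

Answer: [fitanab/, pluzi/, pro, prufo_en, snubo, vu]


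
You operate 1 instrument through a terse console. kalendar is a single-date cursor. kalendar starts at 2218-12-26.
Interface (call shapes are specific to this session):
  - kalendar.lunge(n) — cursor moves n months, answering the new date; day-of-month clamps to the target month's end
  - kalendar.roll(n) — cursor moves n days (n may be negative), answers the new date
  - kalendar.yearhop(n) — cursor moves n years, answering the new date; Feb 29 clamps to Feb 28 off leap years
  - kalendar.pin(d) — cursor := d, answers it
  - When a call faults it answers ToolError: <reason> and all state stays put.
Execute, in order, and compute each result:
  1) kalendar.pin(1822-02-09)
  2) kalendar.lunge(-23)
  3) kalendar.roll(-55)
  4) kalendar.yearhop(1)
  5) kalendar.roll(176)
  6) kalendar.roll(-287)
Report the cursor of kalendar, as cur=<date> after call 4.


Answer: cur=1821-01-14

Derivation:
Invoking pin on 1822-02-09, — result: 1822-02-09.
I run lunge on -23, and see 1820-03-09.
Then roll on -55, yielding 1820-01-14.
I use yearhop on 1, — result: 1821-01-14.
Now I run roll on 176, → 1821-07-09.
Then roll on -287: 1820-09-25.
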